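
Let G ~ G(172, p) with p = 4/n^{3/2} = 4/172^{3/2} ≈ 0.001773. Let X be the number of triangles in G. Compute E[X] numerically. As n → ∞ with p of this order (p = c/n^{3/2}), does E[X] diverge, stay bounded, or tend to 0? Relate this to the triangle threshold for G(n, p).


Number of potential triangles: C(172, 3) = 833340.
Each occurs with probability p³ ≈ (0.001773)³ ≈ 5.575733e-09.
By linearity: E[X] = C(172, 3)·p³ ≈ 833340 · 5.575733e-09 ≈ 0.0046.
Since α = 3/2 > 1, p = c/n^{3/2} = o(1/n) is below the triangle threshold p ~ 1/n. Asymptotically E[X] ~ (c³/6)·n^{3(1−α)} = (4³/6)·n^{-1.5} → 0, so by Markov's inequality G has no triangles w.h.p.

E[X] ≈ 0.0046; in regime p = Θ(1/n^{3/2}) E[X] tends to 0 (below the triangle threshold p ~ 1/n).


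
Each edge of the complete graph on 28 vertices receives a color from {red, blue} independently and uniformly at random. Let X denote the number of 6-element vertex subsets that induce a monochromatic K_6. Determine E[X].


Let X = Σ_S X_S over the C(28, 6) = 376740 subsets S of size 6, where X_S = 1 if the K_6 on S is monochromatic.
For a fixed S, the K_6 on S has C(6, 2) = 15 edges. P[all 15 edges red] = (1/2)^15, and likewise for blue, so P[monochromatic] = 2·(1/2)^15 = 2^{1 − 15} = 1/16384.
By linearity: E[X] = C(28, 6) · 2^{1 − 15} = 376740 · 1/16384 = 94185/4096.
Numerically: E[X] ≈ 22.99438.

E[X] = C(28,6)·2^(1−C(6,2)) = 94185/4096 ≈ 22.99438.


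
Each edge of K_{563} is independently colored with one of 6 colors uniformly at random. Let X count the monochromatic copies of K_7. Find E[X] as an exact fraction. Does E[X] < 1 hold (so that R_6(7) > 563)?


E[X] = C(563, 7) · 6^{1 − 21} = 3426622515769596 · 6^{−20} = 3426622515769596/3656158440062976.
As a reduced fraction: E[X] = 285551876314133/304679870005248 ≈ 0.9372.
Is E[X] < 1? YES.
Since E[X] < 1, there exists a 6-coloring of K_{563} with no monochromatic K_7; hence R_6(7) > 563.

E[X] = 285551876314133/304679870005248 ≈ 0.9372; E[X] < 1, so R_6(7) > 563.


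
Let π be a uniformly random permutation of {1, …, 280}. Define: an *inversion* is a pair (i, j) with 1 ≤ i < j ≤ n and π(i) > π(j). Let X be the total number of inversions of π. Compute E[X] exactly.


Write X = Σ X_I over the C(280, 2) = 39060 pairs i < j, with X_I the indicator of one inversion.
There are 39060 indicators.
For each fixed pair i < j, the values π(i) and π(j) are two distinct elements of {1, …, 280} in uniformly random order; by symmetry P[π(i) > π(j)] = 1/2.
By linearity: E[X] = 39060 · (1/2) = C(280, 2) · (1/2) = 39060/2 = 19530 ≈ 19530.00000.

E[X] = 19530 = 19530.00000.


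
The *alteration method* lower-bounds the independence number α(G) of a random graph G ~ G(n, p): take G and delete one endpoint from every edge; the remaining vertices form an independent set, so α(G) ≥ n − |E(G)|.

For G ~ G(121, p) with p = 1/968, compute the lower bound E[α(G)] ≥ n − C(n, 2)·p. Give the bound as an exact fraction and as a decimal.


E[|E(G)|] = C(121, 2)·p = 7260 · (1/968) = 15/2.
E[α(G)] ≥ n − E[|E(G)|] = 121 − 15/2 = 227/2.
Numerically: ≈ 113.5000.
(This is only a lower bound; the true E[α(G)] may be larger.)

E[α(G)] ≥ 227/2 ≈ 113.5000.


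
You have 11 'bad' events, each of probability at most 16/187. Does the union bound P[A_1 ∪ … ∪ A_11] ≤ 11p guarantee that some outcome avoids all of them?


Union bound: P[∪_{i=1}^{11} A_i] ≤ Σ_i P[A_i] ≤ 11·p = 11·(16/187) = 16/17.
Numerically: 16/17 ≈ 0.94118.
Is 16/17 < 1? YES.
Since P[∪ A_i] ≤ 16/17 < 1, the complement has P[∩ A_i^c] ≥ 1 − 16/17 = 1/17 > 0, so some outcome avoids every A_i.

11·p = 16/17 ≈ 0.94118; existence CERTIFIED by the union bound.


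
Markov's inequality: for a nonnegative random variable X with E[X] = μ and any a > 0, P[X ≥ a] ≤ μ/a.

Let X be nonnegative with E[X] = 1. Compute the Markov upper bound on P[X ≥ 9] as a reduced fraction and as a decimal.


μ = E[X] = 1, a = 9.
Markov: P[X ≥ 9] ≤ μ/a = (1)/9 = 1/9.
Numerically: ≈ 0.111111.
(Since a = 9 > μ = 1.000000, the bound 1/9 is < 1 and informative.)

P[X ≥ 9] ≤ 1/9 ≈ 0.111111.


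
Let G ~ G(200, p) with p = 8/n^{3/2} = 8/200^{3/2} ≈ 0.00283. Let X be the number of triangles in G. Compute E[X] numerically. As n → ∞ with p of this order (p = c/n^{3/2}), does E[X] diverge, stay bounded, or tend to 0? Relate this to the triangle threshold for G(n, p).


Number of potential triangles: C(200, 3) = 1313400.
Each occurs with probability p³ ≈ (0.00283)³ ≈ 2.26274e-08.
By linearity: E[X] = C(200, 3)·p³ ≈ 1313400 · 2.26274e-08 ≈ 0.030.
Since α = 3/2 > 1, p = c/n^{3/2} = o(1/n) is below the triangle threshold p ~ 1/n. Asymptotically E[X] ~ (c³/6)·n^{3(1−α)} = (8³/6)·n^{-1.5} → 0, so by Markov's inequality G has no triangles w.h.p.

E[X] ≈ 0.030; in regime p = Θ(1/n^{3/2}) E[X] tends to 0 (below the triangle threshold p ~ 1/n).


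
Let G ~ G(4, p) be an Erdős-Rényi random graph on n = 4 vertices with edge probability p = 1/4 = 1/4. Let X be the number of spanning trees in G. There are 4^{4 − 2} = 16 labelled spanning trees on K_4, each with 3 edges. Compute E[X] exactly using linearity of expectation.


K_4 has 4^{4 − 2} = 16 labelled spanning trees.
For each such spanning tree H, let X_H = 1 if all 3 edges of H are present in G. Then P[X_H = 1] = p^{3} = (1/4)^{3} = 1/64.
By linearity: E[X] = Σ_H E[X_H] = 16 · p^{3} = 16 · 1/64 = 1/4.
Numerically: E[X] ≈ 0.25.

E[X] = 16 · (1/4)^{3} = 1/4 ≈ 0.25.


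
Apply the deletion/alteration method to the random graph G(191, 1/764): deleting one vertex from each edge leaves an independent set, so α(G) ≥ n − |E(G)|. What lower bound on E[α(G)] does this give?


E[|E(G)|] = C(191, 2)·p = 18145 · (1/764) = 95/4.
E[α(G)] ≥ n − E[|E(G)|] = 191 − 95/4 = 669/4.
Numerically: ≈ 167.25000.
(This is only a lower bound; the true E[α(G)] may be larger.)

E[α(G)] ≥ 669/4 ≈ 167.25000.


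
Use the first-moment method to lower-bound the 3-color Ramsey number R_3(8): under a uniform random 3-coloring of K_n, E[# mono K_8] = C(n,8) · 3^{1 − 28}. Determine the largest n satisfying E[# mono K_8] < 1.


We need C(n, 8) · 3^{1 − 28} < 1, i.e. C(n, 8) < 3^{28 − 1} = 7625597484987.
Check values of n near the boundary:
  n = 153: C(153, 8) = 6183023199255; 6183023199255 < 7625597484987? YES
  n = 154: C(154, 8) = 6521818990995; 6521818990995 < 7625597484987? YES
  n = 155: C(155, 8) = 6876747915675; 6876747915675 < 7625597484987? YES
  n = 156: C(156, 8) = 7248464019225; 7248464019225 < 7625597484987? YES
  n = 157: C(157, 8) = 7637643295425; 7637643295425 < 7625597484987? NO
The largest n with C(n, 8) < 7625597484987 is n = 156 (where E[X] = 805384891025/847288609443 ≈ 0.951). Hence R_3(8) > 156, i.e. R_3(8) ≥ 157.

Largest n = 156; hence R_3(8) > 156.


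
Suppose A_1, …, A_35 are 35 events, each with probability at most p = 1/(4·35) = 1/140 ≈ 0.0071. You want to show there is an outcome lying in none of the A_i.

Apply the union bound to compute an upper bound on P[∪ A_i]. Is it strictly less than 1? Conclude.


Union bound: P[∪_{i=1}^{35} A_i] ≤ Σ_i P[A_i] ≤ 35·p = 35·(1/140) = 1/4.
Numerically: 1/4 ≈ 0.2500.
Is 1/4 < 1? YES.
Since P[∪ A_i] ≤ 1/4 < 1, the complement has P[∩ A_i^c] ≥ 1 − 1/4 = 3/4 > 0, so some outcome avoids every A_i.

35·p = 1/4 ≈ 0.2500; existence CERTIFIED by the union bound.


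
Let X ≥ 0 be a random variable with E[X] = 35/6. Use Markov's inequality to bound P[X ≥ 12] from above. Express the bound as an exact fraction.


μ = E[X] = 35/6, a = 12.
Markov: P[X ≥ 12] ≤ μ/a = (35/6)/12 = 35/72.
Numerically: ≈ 0.486.
(Since a = 12 > μ = 5.833, the bound 35/72 is < 1 and informative.)

P[X ≥ 12] ≤ 35/72 ≈ 0.486.


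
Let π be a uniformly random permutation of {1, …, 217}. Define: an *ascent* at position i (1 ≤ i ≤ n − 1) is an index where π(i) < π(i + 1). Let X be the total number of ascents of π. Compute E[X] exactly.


Write X = Σ X_I over i = 1, …, 216, with X_I the indicator of one ascent.
There are 216 indicators.
For each fixed i, the pair (π(i), π(i+1)) is a uniformly random ordered pair of distinct values from {1, …, 217}; by symmetry P[π(i) < π(i+1)] = 1/2.
By linearity: E[X] = 216 · (1/2) = (217 − 1) · (1/2) = 108 ≈ 108.00000.

E[X] = 108 = 108.00000.


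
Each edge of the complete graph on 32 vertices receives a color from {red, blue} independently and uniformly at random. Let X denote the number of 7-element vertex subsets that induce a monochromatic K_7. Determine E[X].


Let X = Σ_S X_S over the C(32, 7) = 3365856 subsets S of size 7, where X_S = 1 if the K_7 on S is monochromatic.
For a fixed S, the K_7 on S has C(7, 2) = 21 edges. P[all 21 edges red] = (1/2)^21, and likewise for blue, so P[monochromatic] = 2·(1/2)^21 = 2^{1 − 21} = 1/1048576.
By linearity: E[X] = C(32, 7) · 2^{1 − 21} = 3365856 · 1/1048576 = 105183/32768.
Numerically: E[X] ≈ 3.209930.

E[X] = C(32,7)·2^(1−C(7,2)) = 105183/32768 ≈ 3.209930.


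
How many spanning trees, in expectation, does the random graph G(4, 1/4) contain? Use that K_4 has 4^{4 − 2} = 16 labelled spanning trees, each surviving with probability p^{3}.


K_4 has 4^{4 − 2} = 16 labelled spanning trees.
For each such spanning tree H, let X_H = 1 if all 3 edges of H are present in G. Then P[X_H = 1] = p^{3} = (1/4)^{3} = 1/64.
By linearity of expectation: E[X] = Σ_H E[X_H] = 16 · p^{3} = 16 · 1/64 = 1/4.
Numerically: E[X] ≈ 0.25.

E[X] = 16 · (1/4)^{3} = 1/4 ≈ 0.25.


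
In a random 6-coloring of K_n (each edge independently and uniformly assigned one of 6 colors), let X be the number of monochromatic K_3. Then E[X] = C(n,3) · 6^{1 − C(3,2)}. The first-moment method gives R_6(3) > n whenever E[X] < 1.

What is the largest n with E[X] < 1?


We need C(n, 3) · 6^{1 − 3} < 1, i.e. C(n, 3) < 6^{3 − 1} = 36.
Check values of n near the boundary:
  n = 3: C(3, 3) = 1; 1 < 36? YES
  n = 4: C(4, 3) = 4; 4 < 36? YES
  n = 5: C(5, 3) = 10; 10 < 36? YES
  n = 6: C(6, 3) = 20; 20 < 36? YES
  n = 7: C(7, 3) = 35; 35 < 36? YES
  n = 8: C(8, 3) = 56; 56 < 36? NO
  n = 9: C(9, 3) = 84; 84 < 36? NO
  n = 10: C(10, 3) = 120; 120 < 36? NO
The largest n with C(n, 3) < 36 is n = 7 (where E[X] = 35/36 ≈ 0.97222). Hence R_6(3) > 7, i.e. R_6(3) ≥ 8.

Largest n = 7; hence R_6(3) > 7.


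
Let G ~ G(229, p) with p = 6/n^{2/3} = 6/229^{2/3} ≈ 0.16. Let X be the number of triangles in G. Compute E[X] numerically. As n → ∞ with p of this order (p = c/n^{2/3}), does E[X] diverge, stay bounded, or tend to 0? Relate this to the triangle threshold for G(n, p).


Number of potential triangles: C(229, 3) = 1975354.
Each occurs with probability p³ ≈ (0.16)³ ≈ 4.11891e-03.
By linearity: E[X] = C(229, 3)·p³ ≈ 1975354 · 4.11891e-03 ≈ 8136.314.
Since α = 2/3 < 1, p = c/n^{2/3} ≫ 1/n is above the triangle threshold p ~ 1/n. Asymptotically E[X] ~ (c³/6)·n^{3(1−α)} = (6³/6)·n^{1} → ∞; triangles are abundant w.h.p.

E[X] ≈ 8136.314; in regime p = Θ(1/n^{2/3}) E[X] diverges (above the triangle threshold p ~ 1/n).


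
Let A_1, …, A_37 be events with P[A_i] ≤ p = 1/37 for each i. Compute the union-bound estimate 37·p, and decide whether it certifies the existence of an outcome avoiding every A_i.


Union bound: P[∪_{i=1}^{37} A_i] ≤ Σ_i P[A_i] ≤ 37·p = 37·(1/37) = 1.
Numerically: 1 ≈ 1.000.
Is 1 < 1? NO.
Since the bound 1 is ≥ 1, the union bound is uninformative here; it does NOT by itself certify existence.

37·p = 1 ≈ 1.000; existence NOT certified by the union bound.


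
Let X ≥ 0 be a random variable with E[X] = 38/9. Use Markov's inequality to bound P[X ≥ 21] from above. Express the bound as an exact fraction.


μ = E[X] = 38/9, a = 21.
Markov: P[X ≥ 21] ≤ μ/a = (38/9)/21 = 38/189.
Numerically: ≈ 0.2011.
(Since a = 21 > μ = 4.2222, the bound 38/189 is < 1 and informative.)

P[X ≥ 21] ≤ 38/189 ≈ 0.2011.


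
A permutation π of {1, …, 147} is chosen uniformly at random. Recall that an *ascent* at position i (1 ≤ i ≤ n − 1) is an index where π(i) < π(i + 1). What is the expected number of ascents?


Write X = Σ X_I over i = 1, …, 146, with X_I the indicator of one ascent.
There are 146 indicators.
For each fixed i, the pair (π(i), π(i+1)) is a uniformly random ordered pair of distinct values from {1, …, 147}; by symmetry P[π(i) < π(i+1)] = 1/2.
By linearity: E[X] = 146 · (1/2) = (147 − 1) · (1/2) = 73 ≈ 73.000.

E[X] = 73 = 73.000.


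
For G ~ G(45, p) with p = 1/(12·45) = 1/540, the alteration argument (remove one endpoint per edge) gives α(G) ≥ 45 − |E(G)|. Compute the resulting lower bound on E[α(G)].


E[|E(G)|] = C(45, 2)·p = 990 · (1/540) = 11/6.
E[α(G)] ≥ n − E[|E(G)|] = 45 − 11/6 = 259/6.
Numerically: ≈ 43.16667.
(This is only a lower bound; the true E[α(G)] may be larger.)

E[α(G)] ≥ 259/6 ≈ 43.16667.


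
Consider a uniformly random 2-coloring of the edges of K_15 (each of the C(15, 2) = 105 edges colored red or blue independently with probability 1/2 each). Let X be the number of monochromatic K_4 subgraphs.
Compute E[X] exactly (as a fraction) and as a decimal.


Let X = Σ_S X_S over the C(15, 4) = 1365 subsets S of size 4, where X_S = 1 if the K_4 on S is monochromatic.
For a fixed S, the K_4 on S has C(4, 2) = 6 edges. P[all 6 edges red] = (1/2)^6, and likewise for blue, so P[monochromatic] = 2·(1/2)^6 = 2^{1 − 6} = 1/32.
By linearity: E[X] = C(15, 4) · 2^{1 − 6} = 1365 · 1/32 = 1365/32.
Numerically: E[X] ≈ 42.6562.

E[X] = C(15,4)·2^(1−C(4,2)) = 1365/32 ≈ 42.6562.


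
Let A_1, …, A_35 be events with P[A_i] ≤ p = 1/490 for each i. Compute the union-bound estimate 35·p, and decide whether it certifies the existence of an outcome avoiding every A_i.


Union bound: P[∪_{i=1}^{35} A_i] ≤ Σ_i P[A_i] ≤ 35·p = 35·(1/490) = 1/14.
Numerically: 1/14 ≈ 0.07143.
Is 1/14 < 1? YES.
Since P[∪ A_i] ≤ 1/14 < 1, the complement has P[∩ A_i^c] ≥ 1 − 1/14 = 13/14 > 0, so some outcome avoids every A_i.

35·p = 1/14 ≈ 0.07143; existence CERTIFIED by the union bound.


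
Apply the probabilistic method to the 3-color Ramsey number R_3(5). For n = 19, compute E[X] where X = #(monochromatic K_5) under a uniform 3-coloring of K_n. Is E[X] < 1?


E[X] = C(19, 5) · 3^{1 − 10} = 11628 · 3^{−9} = 11628/19683.
As a reduced fraction: E[X] = 1292/2187 ≈ 0.5908.
Is E[X] < 1? YES.
Since E[X] < 1, there exists a 3-coloring of K_{19} with no monochromatic K_5; hence R_3(5) > 19.

E[X] = 1292/2187 ≈ 0.5908; E[X] < 1, so R_3(5) > 19.


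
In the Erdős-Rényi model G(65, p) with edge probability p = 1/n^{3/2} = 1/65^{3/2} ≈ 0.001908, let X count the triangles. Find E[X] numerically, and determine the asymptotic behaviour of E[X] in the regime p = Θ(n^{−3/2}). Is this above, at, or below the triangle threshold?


Number of potential triangles: C(65, 3) = 43680.
Each occurs with probability p³ ≈ (0.001908)³ ≈ 6.948481e-09.
By linearity: E[X] = C(65, 3)·p³ ≈ 43680 · 6.948481e-09 ≈ 0.0003.
Since α = 3/2 > 1, p = c/n^{3/2} = o(1/n) is below the triangle threshold p ~ 1/n. Asymptotically E[X] ~ (c³/6)·n^{3(1−α)} = (1³/6)·n^{-1.5} → 0, so by Markov's inequality G has no triangles w.h.p.

E[X] ≈ 0.0003; in regime p = Θ(1/n^{3/2}) E[X] tends to 0 (below the triangle threshold p ~ 1/n).


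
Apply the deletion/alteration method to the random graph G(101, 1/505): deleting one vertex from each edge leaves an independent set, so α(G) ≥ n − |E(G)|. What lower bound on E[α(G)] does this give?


E[|E(G)|] = C(101, 2)·p = 5050 · (1/505) = 10.
E[α(G)] ≥ n − E[|E(G)|] = 101 − 10 = 91.
Numerically: ≈ 91.000000.
(This is only a lower bound; the true E[α(G)] may be larger.)

E[α(G)] ≥ 91 ≈ 91.000000.


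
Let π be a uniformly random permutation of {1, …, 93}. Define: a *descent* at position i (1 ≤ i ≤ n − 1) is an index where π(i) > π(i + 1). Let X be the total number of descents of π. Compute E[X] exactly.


Write X = Σ X_I over i = 1, …, 92, with X_I the indicator of one descent.
There are 92 indicators.
For each fixed i, the pair (π(i), π(i+1)) is a uniformly random ordered pair of distinct values from {1, …, 93}; by symmetry P[π(i) > π(i+1)] = 1/2.
By linearity: E[X] = 92 · (1/2) = (93 − 1) · (1/2) = 46 ≈ 46.000.

E[X] = 46 = 46.000.


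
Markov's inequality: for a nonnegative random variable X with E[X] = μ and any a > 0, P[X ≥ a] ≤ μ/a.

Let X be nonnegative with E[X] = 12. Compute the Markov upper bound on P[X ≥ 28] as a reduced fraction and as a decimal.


μ = E[X] = 12, a = 28.
Markov: P[X ≥ 28] ≤ μ/a = (12)/28 = 3/7.
Numerically: ≈ 0.428571.
(Since a = 28 > μ = 12.000000, the bound 3/7 is < 1 and informative.)

P[X ≥ 28] ≤ 3/7 ≈ 0.428571.


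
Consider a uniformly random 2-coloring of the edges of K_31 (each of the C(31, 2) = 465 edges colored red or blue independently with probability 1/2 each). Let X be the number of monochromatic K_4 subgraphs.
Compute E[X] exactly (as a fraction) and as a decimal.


Let X = Σ_S X_S over the C(31, 4) = 31465 subsets S of size 4, where X_S = 1 if the K_4 on S is monochromatic.
For a fixed S, the K_4 on S has C(4, 2) = 6 edges. P[all 6 edges red] = (1/2)^6, and likewise for blue, so P[monochromatic] = 2·(1/2)^6 = 2^{1 − 6} = 1/32.
By linearity: E[X] = C(31, 4) · 2^{1 − 6} = 31465 · 1/32 = 31465/32.
Numerically: E[X] ≈ 983.28125.

E[X] = C(31,4)·2^(1−C(4,2)) = 31465/32 ≈ 983.28125.


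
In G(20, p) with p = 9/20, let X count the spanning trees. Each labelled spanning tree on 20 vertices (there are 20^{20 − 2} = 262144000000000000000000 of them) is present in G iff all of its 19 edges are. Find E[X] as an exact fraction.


K_20 has 20^{20 − 2} = 262144000000000000000000 labelled spanning trees.
For each such spanning tree H, let X_H = 1 if all 19 edges of H are present in G. Then P[X_H = 1] = p^{19} = (9/20)^{19} = 1350851717672992089/5242880000000000000000000.
By linearity: E[X] = Σ_H E[X_H] = 262144000000000000000000 · p^{19} = 262144000000000000000000 · 1350851717672992089/5242880000000000000000000 = 1350851717672992089/20.
Numerically: E[X] ≈ 6.75e+16.

E[X] = 262144000000000000000000 · (9/20)^{19} = 1350851717672992089/20 ≈ 6.75e+16.


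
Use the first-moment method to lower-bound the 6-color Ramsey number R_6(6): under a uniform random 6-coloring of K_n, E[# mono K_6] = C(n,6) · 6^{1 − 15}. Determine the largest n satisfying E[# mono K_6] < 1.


We need C(n, 6) · 6^{1 − 15} < 1, i.e. C(n, 6) < 6^{15 − 1} = 78364164096.
Check values of n near the boundary:
  n = 192: C(192, 6) = 64300886496; 64300886496 < 78364164096? YES
  n = 193: C(193, 6) = 66364016544; 66364016544 < 78364164096? YES
  n = 194: C(194, 6) = 68482017072; 68482017072 < 78364164096? YES
  n = 195: C(195, 6) = 70656049360; 70656049360 < 78364164096? YES
  n = 196: C(196, 6) = 72887293024; 72887293024 < 78364164096? YES
  n = 197: C(197, 6) = 75176946208; 75176946208 < 78364164096? YES
  n = 198: C(198, 6) = 77526225777; 77526225777 < 78364164096? YES
  n = 199: C(199, 6) = 79936367511; 79936367511 < 78364164096? NO
The largest n with C(n, 6) < 78364164096 is n = 198 (where E[X] = 25842075259/26121388032 ≈ 0.989). Hence R_6(6) > 198, i.e. R_6(6) ≥ 199.

Largest n = 198; hence R_6(6) > 198.


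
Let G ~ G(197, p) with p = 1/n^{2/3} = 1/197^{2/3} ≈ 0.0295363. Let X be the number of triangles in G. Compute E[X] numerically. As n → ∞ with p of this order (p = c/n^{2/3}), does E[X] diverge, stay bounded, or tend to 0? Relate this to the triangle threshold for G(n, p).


Number of potential triangles: C(197, 3) = 1254890.
Each occurs with probability p³ ≈ (0.0295363)³ ≈ 2.57672189e-05.
By linearity: E[X] = C(197, 3)·p³ ≈ 1254890 · 2.57672189e-05 ≈ 32.335025.
Since α = 2/3 < 1, p = c/n^{2/3} ≫ 1/n is above the triangle threshold p ~ 1/n. Asymptotically E[X] ~ (c³/6)·n^{3(1−α)} = (1³/6)·n^{1} → ∞; triangles are abundant w.h.p.

E[X] ≈ 32.335025; in regime p = Θ(1/n^{2/3}) E[X] diverges (above the triangle threshold p ~ 1/n).


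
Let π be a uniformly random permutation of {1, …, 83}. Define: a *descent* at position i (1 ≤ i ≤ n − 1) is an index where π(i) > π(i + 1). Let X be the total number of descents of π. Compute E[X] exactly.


Write X = Σ X_I over i = 1, …, 82, with X_I the indicator of one descent.
There are 82 indicators.
For each fixed i, the pair (π(i), π(i+1)) is a uniformly random ordered pair of distinct values from {1, …, 83}; by symmetry P[π(i) > π(i+1)] = 1/2.
By linearity: E[X] = 82 · (1/2) = (83 − 1) · (1/2) = 41 ≈ 41.000000.

E[X] = 41 = 41.000000.


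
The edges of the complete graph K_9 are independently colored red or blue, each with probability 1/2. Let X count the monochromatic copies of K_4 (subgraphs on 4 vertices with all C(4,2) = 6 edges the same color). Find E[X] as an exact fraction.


Let X = Σ_S X_S over the C(9, 4) = 126 subsets S of size 4, where X_S = 1 if the K_4 on S is monochromatic.
For a fixed S, the K_4 on S has C(4, 2) = 6 edges. P[all 6 edges red] = (1/2)^6, and likewise for blue, so P[monochromatic] = 2·(1/2)^6 = 2^{1 − 6} = 1/32.
Summing: E[X] = C(9, 4) · 2^{1 − 6} = 126 · 1/32 = 63/16.
Numerically: E[X] ≈ 3.93750.

E[X] = C(9,4)·2^(1−C(4,2)) = 63/16 ≈ 3.93750.


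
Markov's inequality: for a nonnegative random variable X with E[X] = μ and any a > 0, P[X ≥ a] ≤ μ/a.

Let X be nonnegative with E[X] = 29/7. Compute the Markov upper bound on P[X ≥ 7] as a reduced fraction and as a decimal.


μ = E[X] = 29/7, a = 7.
Markov: P[X ≥ 7] ≤ μ/a = (29/7)/7 = 29/49.
Numerically: ≈ 0.59184.
(Since a = 7 > μ = 4.14286, the bound 29/49 is < 1 and informative.)

P[X ≥ 7] ≤ 29/49 ≈ 0.59184.


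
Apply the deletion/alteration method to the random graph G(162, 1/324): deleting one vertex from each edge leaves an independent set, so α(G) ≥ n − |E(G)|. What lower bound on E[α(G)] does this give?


E[|E(G)|] = C(162, 2)·p = 13041 · (1/324) = 161/4.
E[α(G)] ≥ n − E[|E(G)|] = 162 − 161/4 = 487/4.
Numerically: ≈ 121.750.
(This is only a lower bound; the true E[α(G)] may be larger.)

E[α(G)] ≥ 487/4 ≈ 121.750.


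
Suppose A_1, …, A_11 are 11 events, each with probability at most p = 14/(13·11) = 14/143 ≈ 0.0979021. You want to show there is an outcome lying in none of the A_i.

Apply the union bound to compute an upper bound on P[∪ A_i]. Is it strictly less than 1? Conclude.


Union bound: P[∪_{i=1}^{11} A_i] ≤ Σ_i P[A_i] ≤ 11·p = 11·(14/143) = 14/13.
Numerically: 14/13 ≈ 1.0769231.
Is 14/13 < 1? NO.
Since the bound 14/13 is ≥ 1, the union bound is uninformative here; it does NOT by itself certify existence.

11·p = 14/13 ≈ 1.0769231; existence NOT certified by the union bound.


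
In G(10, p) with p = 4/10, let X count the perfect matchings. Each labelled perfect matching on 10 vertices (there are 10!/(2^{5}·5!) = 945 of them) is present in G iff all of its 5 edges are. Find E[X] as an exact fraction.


K_10 has 10!/(2^{5}·5!) = 945 labelled perfect matchings.
For each such perfect matching H, let X_H = 1 if all 5 edges of H are present in G. Then P[X_H = 1] = p^{5} = (2/5)^{5} = 32/3125.
Summing the indicators: E[X] = Σ_H E[X_H] = 945 · p^{5} = 945 · 32/3125 = 6048/625.
Numerically: E[X] ≈ 9.6768.

E[X] = 945 · (2/5)^{5} = 6048/625 ≈ 9.6768.


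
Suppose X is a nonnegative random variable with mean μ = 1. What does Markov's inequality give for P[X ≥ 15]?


μ = E[X] = 1, a = 15.
Markov: P[X ≥ 15] ≤ μ/a = (1)/15 = 1/15.
Numerically: ≈ 0.06667.
(Since a = 15 > μ = 1.00000, the bound 1/15 is < 1 and informative.)

P[X ≥ 15] ≤ 1/15 ≈ 0.06667.


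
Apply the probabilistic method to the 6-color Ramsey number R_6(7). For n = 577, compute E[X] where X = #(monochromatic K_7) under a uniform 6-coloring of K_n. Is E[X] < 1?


E[X] = C(577, 7) · 6^{1 − 21} = 4073186129881440 · 6^{−20} = 4073186129881440/3656158440062976.
As a reduced fraction: E[X] = 42429022186265/38084983750656 ≈ 1.1141.
Is E[X] < 1? NO.
Since E[X] ≥ 1, the first-moment bound is inconclusive at n = 577; it does NOT by itself certify R_6(7) > 577.

E[X] = 42429022186265/38084983750656 ≈ 1.1141; E[X] ≥ 1; first-moment method inconclusive here.


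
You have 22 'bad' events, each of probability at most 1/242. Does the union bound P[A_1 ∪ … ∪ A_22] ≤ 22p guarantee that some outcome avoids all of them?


Union bound: P[∪_{i=1}^{22} A_i] ≤ Σ_i P[A_i] ≤ 22·p = 22·(1/242) = 1/11.
Numerically: 1/11 ≈ 0.090909.
Is 1/11 < 1? YES.
Since P[∪ A_i] ≤ 1/11 < 1, the complement has P[∩ A_i^c] ≥ 1 − 1/11 = 10/11 > 0, so some outcome avoids every A_i.

22·p = 1/11 ≈ 0.090909; existence CERTIFIED by the union bound.


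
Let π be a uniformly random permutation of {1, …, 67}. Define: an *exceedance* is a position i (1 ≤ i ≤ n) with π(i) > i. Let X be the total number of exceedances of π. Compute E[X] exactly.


Write X = Σ_{i=1}^{67} X_i, where X_i = 1_{π(i) > i}.
For each fixed i, π(i) is uniform over {1, …, 67} (marginal of a uniform permutation), so P[π(i) > i] = (n − i)/n. Summing: Σ_{i=1}^{67} (n − i)/n = (0 + 1 + … + 66)/67 = 67(67 − 1)/(2·67) = (67 − 1)/2.
Hence E[X] = Σ_{i=1}^{67} (67 − i)/67 = 33 ≈ 33.000000.

E[X] = 33 = 33.000000.


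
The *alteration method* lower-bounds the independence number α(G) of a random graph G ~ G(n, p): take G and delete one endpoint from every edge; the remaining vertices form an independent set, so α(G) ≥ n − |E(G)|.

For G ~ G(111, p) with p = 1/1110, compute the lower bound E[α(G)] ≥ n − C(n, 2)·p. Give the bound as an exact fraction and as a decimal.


E[|E(G)|] = C(111, 2)·p = 6105 · (1/1110) = 11/2.
E[α(G)] ≥ n − E[|E(G)|] = 111 − 11/2 = 211/2.
Numerically: ≈ 105.50000.
(This is only a lower bound; the true E[α(G)] may be larger.)

E[α(G)] ≥ 211/2 ≈ 105.50000.


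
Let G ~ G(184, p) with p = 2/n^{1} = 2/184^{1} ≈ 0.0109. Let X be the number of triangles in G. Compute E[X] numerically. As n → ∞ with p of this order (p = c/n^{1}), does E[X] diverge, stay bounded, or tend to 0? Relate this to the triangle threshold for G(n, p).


Number of potential triangles: C(184, 3) = 1021384.
Each occurs with probability p³ ≈ (0.0109)³ ≈ 1.28421e-06.
By linearity: E[X] = C(184, 3)·p³ ≈ 1021384 · 1.28421e-06 ≈ 1.312.
Here α = 1, so p = 2/n is exactly at the triangle threshold p ~ 1/n. Asymptotically E[X] → c³/6 = 2³/6 = 4/3 ≈ 1.333, a bounded constant. In this regime the triangle count is asymptotically Poisson(c³/6).

E[X] ≈ 1.312; in regime p = Θ(1/n^{1}) E[X] stays bounded (at the triangle threshold p ~ 1/n).


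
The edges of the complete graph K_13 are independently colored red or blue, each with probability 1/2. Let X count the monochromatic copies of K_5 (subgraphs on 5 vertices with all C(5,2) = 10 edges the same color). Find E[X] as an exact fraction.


Let X = Σ_S X_S over the C(13, 5) = 1287 subsets S of size 5, where X_S = 1 if the K_5 on S is monochromatic.
For a fixed S, the K_5 on S has C(5, 2) = 10 edges. P[all 10 edges red] = (1/2)^10, and likewise for blue, so P[monochromatic] = 2·(1/2)^10 = 2^{1 − 10} = 1/512.
By linearity: E[X] = C(13, 5) · 2^{1 − 10} = 1287 · 1/512 = 1287/512.
Numerically: E[X] ≈ 2.513672.

E[X] = C(13,5)·2^(1−C(5,2)) = 1287/512 ≈ 2.513672.


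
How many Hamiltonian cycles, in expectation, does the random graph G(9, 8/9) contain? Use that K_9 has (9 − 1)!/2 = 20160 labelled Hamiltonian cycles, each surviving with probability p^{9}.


K_9 has (9 − 1)!/2 = 20160 labelled Hamiltonian cycles.
For each such Hamiltonian cycle H, let X_H = 1 if all 9 edges of H are present in G. Then P[X_H = 1] = p^{9} = (8/9)^{9} = 134217728/387420489.
Summing the indicators: E[X] = Σ_H E[X_H] = 20160 · p^{9} = 20160 · 134217728/387420489 = 300647710720/43046721.
Numerically: E[X] ≈ 6984.2.

E[X] = 20160 · (8/9)^{9} = 300647710720/43046721 ≈ 6984.2.


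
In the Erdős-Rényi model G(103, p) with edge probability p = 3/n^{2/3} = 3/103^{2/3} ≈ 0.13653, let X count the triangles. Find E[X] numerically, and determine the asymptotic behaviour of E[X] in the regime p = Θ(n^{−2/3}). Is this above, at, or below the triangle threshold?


Number of potential triangles: C(103, 3) = 176851.
Each occurs with probability p³ ≈ (0.13653)³ ≈ 2.5450090e-03.
By linearity: E[X] = C(103, 3)·p³ ≈ 176851 · 2.5450090e-03 ≈ 450.08738.
Since α = 2/3 < 1, p = c/n^{2/3} ≫ 1/n is above the triangle threshold p ~ 1/n. Asymptotically E[X] ~ (c³/6)·n^{3(1−α)} = (3³/6)·n^{1} → ∞; triangles are abundant w.h.p.

E[X] ≈ 450.08738; in regime p = Θ(1/n^{2/3}) E[X] diverges (above the triangle threshold p ~ 1/n).


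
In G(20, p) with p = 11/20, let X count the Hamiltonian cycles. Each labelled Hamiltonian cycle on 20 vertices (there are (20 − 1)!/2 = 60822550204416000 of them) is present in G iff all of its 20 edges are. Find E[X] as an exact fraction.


K_20 has (20 − 1)!/2 = 60822550204416000 labelled Hamiltonian cycles.
For each such Hamiltonian cycle H, let X_H = 1 if all 20 edges of H are present in G. Then P[X_H = 1] = p^{20} = (11/20)^{20} = 672749994932560009201/104857600000000000000000000.
By linearity: E[X] = Σ_H E[X_H] = 60822550204416000 · p^{20} = 60822550204416000 · 672749994932560009201/104857600000000000000000000 = 9989836509230039246035759128621/25600000000000000000.
Numerically: E[X] ≈ 3.902e+11.

E[X] = 60822550204416000 · (11/20)^{20} = 9989836509230039246035759128621/25600000000000000000 ≈ 3.902e+11.


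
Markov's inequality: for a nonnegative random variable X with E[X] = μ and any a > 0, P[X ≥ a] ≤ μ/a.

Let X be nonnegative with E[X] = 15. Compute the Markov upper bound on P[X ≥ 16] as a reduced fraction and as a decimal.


μ = E[X] = 15, a = 16.
Markov: P[X ≥ 16] ≤ μ/a = (15)/16 = 15/16.
Numerically: ≈ 0.93750.
(Since a = 16 > μ = 15.00000, the bound 15/16 is < 1 and informative.)

P[X ≥ 16] ≤ 15/16 ≈ 0.93750.


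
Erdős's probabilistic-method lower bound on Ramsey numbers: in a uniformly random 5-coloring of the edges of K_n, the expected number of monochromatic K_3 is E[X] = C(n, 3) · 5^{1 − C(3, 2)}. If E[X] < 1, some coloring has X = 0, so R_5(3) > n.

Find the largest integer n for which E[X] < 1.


We need C(n, 3) · 5^{1 − 3} < 1, i.e. C(n, 3) < 5^{3 − 1} = 25.
Check values of n near the boundary:
  n = 5: C(5, 3) = 10; 10 < 25? YES
  n = 6: C(6, 3) = 20; 20 < 25? YES
  n = 7: C(7, 3) = 35; 35 < 25? NO
  n = 8: C(8, 3) = 56; 56 < 25? NO
The largest n with C(n, 3) < 25 is n = 6 (where E[X] = 4/5 ≈ 0.800000). Hence R_5(3) > 6, i.e. R_5(3) ≥ 7.

Largest n = 6; hence R_5(3) > 6.


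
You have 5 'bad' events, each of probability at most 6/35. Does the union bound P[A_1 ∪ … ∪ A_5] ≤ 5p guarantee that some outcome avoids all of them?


Union bound: P[∪_{i=1}^{5} A_i] ≤ Σ_i P[A_i] ≤ 5·p = 5·(6/35) = 6/7.
Numerically: 6/7 ≈ 0.857143.
Is 6/7 < 1? YES.
Since P[∪ A_i] ≤ 6/7 < 1, the complement has P[∩ A_i^c] ≥ 1 − 6/7 = 1/7 > 0, so some outcome avoids every A_i.

5·p = 6/7 ≈ 0.857143; existence CERTIFIED by the union bound.


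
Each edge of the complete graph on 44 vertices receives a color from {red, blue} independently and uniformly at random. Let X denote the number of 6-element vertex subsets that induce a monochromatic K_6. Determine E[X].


Let X = Σ_S X_S over the C(44, 6) = 7059052 subsets S of size 6, where X_S = 1 if the K_6 on S is monochromatic.
For a fixed S, the K_6 on S has C(6, 2) = 15 edges. P[all 15 edges red] = (1/2)^15, and likewise for blue, so P[monochromatic] = 2·(1/2)^15 = 2^{1 − 15} = 1/16384.
By linearity of expectation: E[X] = C(44, 6) · 2^{1 − 15} = 7059052 · 1/16384 = 1764763/4096.
Numerically: E[X] ≈ 430.85034.

E[X] = C(44,6)·2^(1−C(6,2)) = 1764763/4096 ≈ 430.85034.


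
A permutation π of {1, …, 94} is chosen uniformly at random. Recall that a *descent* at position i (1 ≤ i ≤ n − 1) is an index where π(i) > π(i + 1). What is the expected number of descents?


Write X = Σ X_I over i = 1, …, 93, with X_I the indicator of one descent.
There are 93 indicators.
For each fixed i, the pair (π(i), π(i+1)) is a uniformly random ordered pair of distinct values from {1, …, 94}; by symmetry P[π(i) > π(i+1)] = 1/2.
By linearity: E[X] = 93 · (1/2) = (94 − 1) · (1/2) = 93/2 ≈ 46.50000.

E[X] = 93/2 = 46.50000.


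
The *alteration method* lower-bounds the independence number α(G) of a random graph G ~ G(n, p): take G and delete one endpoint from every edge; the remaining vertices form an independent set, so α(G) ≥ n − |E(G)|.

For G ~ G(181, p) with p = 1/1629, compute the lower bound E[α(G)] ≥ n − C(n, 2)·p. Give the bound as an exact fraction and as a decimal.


E[|E(G)|] = C(181, 2)·p = 16290 · (1/1629) = 10.
E[α(G)] ≥ n − E[|E(G)|] = 181 − 10 = 171.
Numerically: ≈ 171.0000.
(This is only a lower bound; the true E[α(G)] may be larger.)

E[α(G)] ≥ 171 ≈ 171.0000.


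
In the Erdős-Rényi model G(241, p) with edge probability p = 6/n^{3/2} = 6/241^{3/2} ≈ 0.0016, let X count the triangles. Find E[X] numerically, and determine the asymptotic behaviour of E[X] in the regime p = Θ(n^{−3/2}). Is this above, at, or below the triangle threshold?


Number of potential triangles: C(241, 3) = 2303960.
Each occurs with probability p³ ≈ (0.0016)³ ≈ 4.12455e-09.
By linearity: E[X] = C(241, 3)·p³ ≈ 2303960 · 4.12455e-09 ≈ 0.010.
Since α = 3/2 > 1, p = c/n^{3/2} = o(1/n) is below the triangle threshold p ~ 1/n. Asymptotically E[X] ~ (c³/6)·n^{3(1−α)} = (6³/6)·n^{-1.5} → 0, so by Markov's inequality G has no triangles w.h.p.

E[X] ≈ 0.010; in regime p = Θ(1/n^{3/2}) E[X] tends to 0 (below the triangle threshold p ~ 1/n).


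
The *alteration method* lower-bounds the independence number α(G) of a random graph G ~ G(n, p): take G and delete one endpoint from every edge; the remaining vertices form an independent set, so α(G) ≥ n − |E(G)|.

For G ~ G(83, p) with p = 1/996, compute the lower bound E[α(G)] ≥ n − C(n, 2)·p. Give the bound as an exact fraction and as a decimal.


E[|E(G)|] = C(83, 2)·p = 3403 · (1/996) = 41/12.
E[α(G)] ≥ n − E[|E(G)|] = 83 − 41/12 = 955/12.
Numerically: ≈ 79.583.
(This is only a lower bound; the true E[α(G)] may be larger.)

E[α(G)] ≥ 955/12 ≈ 79.583.


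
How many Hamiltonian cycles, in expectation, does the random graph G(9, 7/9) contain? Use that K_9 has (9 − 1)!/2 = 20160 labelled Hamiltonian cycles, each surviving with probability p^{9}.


K_9 has (9 − 1)!/2 = 20160 labelled Hamiltonian cycles.
For each such Hamiltonian cycle H, let X_H = 1 if all 9 edges of H are present in G. Then P[X_H = 1] = p^{9} = (7/9)^{9} = 40353607/387420489.
Summing the indicators: E[X] = Σ_H E[X_H] = 20160 · p^{9} = 20160 · 40353607/387420489 = 90392079680/43046721.
Numerically: E[X] ≈ 2099.86.

E[X] = 20160 · (7/9)^{9} = 90392079680/43046721 ≈ 2099.86.


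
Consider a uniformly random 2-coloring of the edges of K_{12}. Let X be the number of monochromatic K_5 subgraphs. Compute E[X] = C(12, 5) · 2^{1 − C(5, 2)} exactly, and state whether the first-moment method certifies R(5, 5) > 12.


E[X] = C(12, 5) · 2^{1 − 10} = 792 · 2^{−9} = 792/512.
As a reduced fraction: E[X] = 99/64 ≈ 1.546875.
Is E[X] < 1? NO.
Since E[X] ≥ 1, the first-moment bound is inconclusive at n = 12; it does NOT by itself certify R(5, 5) > 12.

E[X] = 99/64 ≈ 1.546875; E[X] ≥ 1; first-moment method inconclusive here.


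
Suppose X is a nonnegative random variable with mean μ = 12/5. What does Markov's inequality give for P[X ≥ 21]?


μ = E[X] = 12/5, a = 21.
Markov: P[X ≥ 21] ≤ μ/a = (12/5)/21 = 4/35.
Numerically: ≈ 0.11429.
(Since a = 21 > μ = 2.40000, the bound 4/35 is < 1 and informative.)

P[X ≥ 21] ≤ 4/35 ≈ 0.11429.


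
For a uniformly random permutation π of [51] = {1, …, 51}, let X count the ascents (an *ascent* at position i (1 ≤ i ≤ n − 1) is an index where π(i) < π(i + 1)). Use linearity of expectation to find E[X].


Write X = Σ X_I over i = 1, …, 50, with X_I the indicator of one ascent.
There are 50 indicators.
For each fixed i, the pair (π(i), π(i+1)) is a uniformly random ordered pair of distinct values from {1, …, 51}; by symmetry P[π(i) < π(i+1)] = 1/2.
By linearity: E[X] = 50 · (1/2) = (51 − 1) · (1/2) = 25 ≈ 25.000.

E[X] = 25 = 25.000.


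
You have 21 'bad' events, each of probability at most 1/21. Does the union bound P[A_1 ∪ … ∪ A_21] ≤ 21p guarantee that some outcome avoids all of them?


Union bound: P[∪_{i=1}^{21} A_i] ≤ Σ_i P[A_i] ≤ 21·p = 21·(1/21) = 1.
Numerically: 1 ≈ 1.0000000.
Is 1 < 1? NO.
Since the bound 1 is ≥ 1, the union bound is uninformative here; it does NOT by itself certify existence.

21·p = 1 ≈ 1.0000000; existence NOT certified by the union bound.


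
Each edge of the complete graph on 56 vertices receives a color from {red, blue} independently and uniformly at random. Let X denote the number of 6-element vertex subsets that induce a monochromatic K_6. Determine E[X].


Let X = Σ_S X_S over the C(56, 6) = 32468436 subsets S of size 6, where X_S = 1 if the K_6 on S is monochromatic.
For a fixed S, the K_6 on S has C(6, 2) = 15 edges. P[all 15 edges red] = (1/2)^15, and likewise for blue, so P[monochromatic] = 2·(1/2)^15 = 2^{1 − 15} = 1/16384.
Summing: E[X] = C(56, 6) · 2^{1 − 15} = 32468436 · 1/16384 = 8117109/4096.
Numerically: E[X] ≈ 1981.71606.

E[X] = C(56,6)·2^(1−C(6,2)) = 8117109/4096 ≈ 1981.71606.


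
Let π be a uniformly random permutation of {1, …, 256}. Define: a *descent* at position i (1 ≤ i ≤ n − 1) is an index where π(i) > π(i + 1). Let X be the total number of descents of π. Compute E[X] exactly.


Write X = Σ X_I over i = 1, …, 255, with X_I the indicator of one descent.
There are 255 indicators.
For each fixed i, the pair (π(i), π(i+1)) is a uniformly random ordered pair of distinct values from {1, …, 256}; by symmetry P[π(i) > π(i+1)] = 1/2.
By linearity: E[X] = 255 · (1/2) = (256 − 1) · (1/2) = 255/2 ≈ 127.5000.

E[X] = 255/2 = 127.5000.


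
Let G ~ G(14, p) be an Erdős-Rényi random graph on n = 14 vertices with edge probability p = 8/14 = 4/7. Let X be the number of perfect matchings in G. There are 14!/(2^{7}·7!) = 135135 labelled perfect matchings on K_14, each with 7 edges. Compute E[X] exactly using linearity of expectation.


K_14 has 14!/(2^{7}·7!) = 135135 labelled perfect matchings.
For each such perfect matching H, let X_H = 1 if all 7 edges of H are present in G. Then P[X_H = 1] = p^{7} = (4/7)^{7} = 16384/823543.
By linearity: E[X] = Σ_H E[X_H] = 135135 · p^{7} = 135135 · 16384/823543 = 316293120/117649.
Numerically: E[X] ≈ 2688.

E[X] = 135135 · (4/7)^{7} = 316293120/117649 ≈ 2688.


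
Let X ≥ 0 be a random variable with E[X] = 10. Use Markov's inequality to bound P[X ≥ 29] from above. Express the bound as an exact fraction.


μ = E[X] = 10, a = 29.
Markov: P[X ≥ 29] ≤ μ/a = (10)/29 = 10/29.
Numerically: ≈ 0.34483.
(Since a = 29 > μ = 10.00000, the bound 10/29 is < 1 and informative.)

P[X ≥ 29] ≤ 10/29 ≈ 0.34483.


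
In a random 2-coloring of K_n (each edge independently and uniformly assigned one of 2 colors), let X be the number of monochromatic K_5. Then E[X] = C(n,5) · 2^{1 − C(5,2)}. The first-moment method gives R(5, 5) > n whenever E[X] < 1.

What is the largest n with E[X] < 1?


We need C(n, 5) · 2^{1 − 10} < 1, i.e. C(n, 5) < 2^{10 − 1} = 512.
Check values of n near the boundary:
  n = 8: C(8, 5) = 56; 56 < 512? YES
  n = 9: C(9, 5) = 126; 126 < 512? YES
  n = 10: C(10, 5) = 252; 252 < 512? YES
  n = 11: C(11, 5) = 462; 462 < 512? YES
  n = 12: C(12, 5) = 792; 792 < 512? NO
  n = 13: C(13, 5) = 1287; 1287 < 512? NO
  n = 14: C(14, 5) = 2002; 2002 < 512? NO
The largest n with C(n, 5) < 512 is n = 11 (where E[X] = 231/256 ≈ 0.9023438). Hence R(5, 5) > 11, i.e. R(5, 5) ≥ 12.

Largest n = 11; hence R(5, 5) > 11.
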